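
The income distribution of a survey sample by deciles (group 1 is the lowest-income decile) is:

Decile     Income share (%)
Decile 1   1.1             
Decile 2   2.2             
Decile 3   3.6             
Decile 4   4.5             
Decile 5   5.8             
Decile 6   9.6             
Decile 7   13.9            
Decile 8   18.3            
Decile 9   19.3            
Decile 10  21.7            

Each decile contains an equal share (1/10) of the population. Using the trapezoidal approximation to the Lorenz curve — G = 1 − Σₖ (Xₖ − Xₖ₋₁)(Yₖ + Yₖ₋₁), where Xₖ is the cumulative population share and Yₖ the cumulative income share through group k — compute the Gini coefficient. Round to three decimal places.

0.411

Cumulative income shares Yₖ: 0.0110, 0.0330, 0.0690, 0.1140, 0.1720, 0.2680, 0.4070, 0.5900, 0.7830, 1.0000
Σ (Xₖ−Xₖ₋₁)(Yₖ+Yₖ₋₁) = (1/10)(0.0110+0.0000) + (1/10)(0.0330+0.0110) + (1/10)(0.0690+0.0330) + (1/10)(0.1140+0.0690) + (1/10)(0.1720+0.1140) + (1/10)(0.2680+0.1720) + (1/10)(0.4070+0.2680) + (1/10)(0.5900+0.4070) + (1/10)(0.7830+0.5900) + (1/10)(1.0000+0.7830)
  = 0.0011 + 0.0044 + 0.0102 + 0.0183 + 0.0286 + 0.0440 + 0.0675 + 0.0997 + 0.1373 + 0.1783 = 0.5894
G = 1 − 0.5894 = 0.4106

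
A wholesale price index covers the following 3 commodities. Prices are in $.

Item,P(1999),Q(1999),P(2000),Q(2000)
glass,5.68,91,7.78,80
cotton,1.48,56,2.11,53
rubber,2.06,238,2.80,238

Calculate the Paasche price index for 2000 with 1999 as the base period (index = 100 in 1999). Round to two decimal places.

Paasche price index uses current-period quantities as weights.
ΣP(2000)·Q(2000) = 7.78×80 + 2.11×53 + 2.80×238 = 622.4 + 111.83 + 666.4 = 1400.63
ΣP(1999)·Q(2000) = 5.68×80 + 1.48×53 + 2.06×238 = 454.4 + 78.44 + 490.28 = 1023.12
Index = 1400.63 / 1023.12 × 100 = 136.8979

136.90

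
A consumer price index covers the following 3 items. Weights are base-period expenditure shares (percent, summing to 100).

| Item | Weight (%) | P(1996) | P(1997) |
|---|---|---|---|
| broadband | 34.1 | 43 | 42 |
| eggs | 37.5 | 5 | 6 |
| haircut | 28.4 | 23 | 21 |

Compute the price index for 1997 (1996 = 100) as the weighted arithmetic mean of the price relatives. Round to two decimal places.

104.24

broadband: 34.1 × (42/43) = 34.1 × 0.976744 = 33.3070
eggs: 37.5 × (6/5) = 37.5 × 1.200000 = 45.0000
haircut: 28.4 × (21/23) = 28.4 × 0.913043 = 25.9304
Index = Σ wᵢ·(p₁ᵢ/p₀ᵢ) = 33.3070 + 45.0000 + 25.9304 = 104.2374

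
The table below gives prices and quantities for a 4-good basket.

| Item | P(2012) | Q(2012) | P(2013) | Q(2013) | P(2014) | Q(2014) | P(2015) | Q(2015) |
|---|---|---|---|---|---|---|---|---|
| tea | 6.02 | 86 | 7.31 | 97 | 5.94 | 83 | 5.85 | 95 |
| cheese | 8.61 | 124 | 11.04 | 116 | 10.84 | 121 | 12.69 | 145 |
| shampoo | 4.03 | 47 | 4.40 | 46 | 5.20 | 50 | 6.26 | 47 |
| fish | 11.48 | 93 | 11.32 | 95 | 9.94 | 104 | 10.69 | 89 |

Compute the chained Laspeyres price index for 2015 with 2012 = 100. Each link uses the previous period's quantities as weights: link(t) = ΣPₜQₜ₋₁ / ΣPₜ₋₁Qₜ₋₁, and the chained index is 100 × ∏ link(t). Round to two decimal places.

117.67

Link 2012→2013:
ΣP(2013)Q(2012) = 7.31×86 + 11.04×124 + 4.40×47 + 11.32×93 = 628.66 + 1368.96 + 206.8 + 1052.76 = 3257.18
ΣP(2012)Q(2012) = 6.02×86 + 8.61×124 + 4.03×47 + 11.48×93 = 517.72 + 1067.64 + 189.41 + 1067.64 = 2842.41
link = 3257.18/2842.41 = 1.145922
Link 2013→2014:
ΣP(2014)Q(2013) = 5.94×97 + 10.84×116 + 5.20×46 + 9.94×95 = 576.18 + 1257.44 + 239.2 + 944.3 = 3017.12
ΣP(2013)Q(2013) = 7.31×97 + 11.04×116 + 4.40×46 + 11.32×95 = 709.07 + 1280.64 + 202.4 + 1075.4 = 3267.51
link = 3017.12/3267.51 = 0.923370
Link 2014→2015:
ΣP(2015)Q(2014) = 5.85×83 + 12.69×121 + 6.26×50 + 10.69×104 = 485.55 + 1535.49 + 313 + 1111.76 = 3445.8
ΣP(2014)Q(2014) = 5.94×83 + 10.84×121 + 5.20×50 + 9.94×104 = 493.02 + 1311.64 + 260 + 1033.76 = 3098.42
link = 3445.8/3098.42 = 1.112115
Chained index = 100 × 1.145922 × 0.923370 × 1.112115 = 117.6740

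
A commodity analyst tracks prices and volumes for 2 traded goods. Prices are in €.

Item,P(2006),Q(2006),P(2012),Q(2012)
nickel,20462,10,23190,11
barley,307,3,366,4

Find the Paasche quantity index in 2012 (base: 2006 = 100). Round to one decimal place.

Paasche quantity index uses current-period prices as weights.
ΣP(2012)·Q(2012) = 23190×11 + 366×4 = 255090 + 1464 = 256554
ΣP(2012)·Q(2006) = 23190×10 + 366×3 = 231900 + 1098 = 232998
Index = 256554 / 232998 × 100 = 110.1100

110.1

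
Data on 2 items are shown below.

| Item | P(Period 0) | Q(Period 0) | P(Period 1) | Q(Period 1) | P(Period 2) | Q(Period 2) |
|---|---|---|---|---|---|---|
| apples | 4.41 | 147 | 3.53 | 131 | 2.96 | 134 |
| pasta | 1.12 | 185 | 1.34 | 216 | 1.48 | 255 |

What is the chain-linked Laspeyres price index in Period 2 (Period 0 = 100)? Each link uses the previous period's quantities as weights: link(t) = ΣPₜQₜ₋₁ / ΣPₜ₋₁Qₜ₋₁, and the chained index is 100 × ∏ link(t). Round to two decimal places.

84.34

Link Period 0→Period 1:
ΣP(Period 1)Q(Period 0) = 3.53×147 + 1.34×185 = 518.91 + 247.9 = 766.81
ΣP(Period 0)Q(Period 0) = 4.41×147 + 1.12×185 = 648.27 + 207.2 = 855.47
link = 766.81/855.47 = 0.896361
Link Period 1→Period 2:
ΣP(Period 2)Q(Period 1) = 2.96×131 + 1.48×216 = 387.76 + 319.68 = 707.44
ΣP(Period 1)Q(Period 1) = 3.53×131 + 1.34×216 = 462.43 + 289.44 = 751.87
link = 707.44/751.87 = 0.940907
Chained index = 100 × 0.896361 × 0.940907 = 84.3393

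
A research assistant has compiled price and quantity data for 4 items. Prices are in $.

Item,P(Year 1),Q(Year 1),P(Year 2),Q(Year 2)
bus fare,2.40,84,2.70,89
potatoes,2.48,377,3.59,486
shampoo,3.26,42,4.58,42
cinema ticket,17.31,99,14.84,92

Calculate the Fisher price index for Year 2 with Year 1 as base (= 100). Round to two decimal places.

110.51

Laspeyres component (base-period weights):
ΣP(Year 2)Q(Year 1) = 2.70×84 + 3.59×377 + 4.58×42 + 14.84×99 = 226.8 + 1353.43 + 192.36 + 1469.16 = 3241.75
ΣP(Year 1)Q(Year 1) = 2.40×84 + 2.48×377 + 3.26×42 + 17.31×99 = 201.6 + 934.96 + 136.92 + 1713.69 = 2987.17
L = 3241.75 / 2987.17 × 100 = 108.5224
Paasche component (current-period weights):
ΣP(Year 2)Q(Year 2) = 2.70×89 + 3.59×486 + 4.58×42 + 14.84×92 = 240.3 + 1744.74 + 192.36 + 1365.28 = 3542.68
ΣP(Year 1)Q(Year 2) = 2.40×89 + 2.48×486 + 3.26×42 + 17.31×92 = 213.6 + 1205.28 + 136.92 + 1592.52 = 3148.32
P = 3542.68 / 3148.32 × 100 = 112.5260
Fisher = √(L × P) = √(108.5224 × 112.5260) = 110.5061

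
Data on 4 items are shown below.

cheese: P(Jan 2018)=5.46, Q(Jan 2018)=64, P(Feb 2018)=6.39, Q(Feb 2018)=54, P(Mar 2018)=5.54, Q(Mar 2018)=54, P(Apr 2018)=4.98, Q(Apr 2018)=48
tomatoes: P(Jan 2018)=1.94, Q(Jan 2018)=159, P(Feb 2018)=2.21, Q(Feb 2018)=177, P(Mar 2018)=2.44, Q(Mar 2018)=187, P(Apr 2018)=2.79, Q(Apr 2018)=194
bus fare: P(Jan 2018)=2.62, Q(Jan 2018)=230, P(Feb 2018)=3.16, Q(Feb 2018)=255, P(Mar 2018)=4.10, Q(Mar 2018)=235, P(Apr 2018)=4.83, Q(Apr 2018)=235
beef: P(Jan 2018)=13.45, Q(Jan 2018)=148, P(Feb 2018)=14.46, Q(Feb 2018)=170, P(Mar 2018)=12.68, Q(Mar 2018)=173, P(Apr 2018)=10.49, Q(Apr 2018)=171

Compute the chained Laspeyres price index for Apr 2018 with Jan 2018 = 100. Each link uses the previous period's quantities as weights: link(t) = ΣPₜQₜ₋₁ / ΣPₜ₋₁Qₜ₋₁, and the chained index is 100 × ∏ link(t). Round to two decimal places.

Link Jan 2018→Feb 2018:
ΣP(Feb 2018)Q(Jan 2018) = 6.39×64 + 2.21×159 + 3.16×230 + 14.46×148 = 408.96 + 351.39 + 726.8 + 2140.08 = 3627.23
ΣP(Jan 2018)Q(Jan 2018) = 5.46×64 + 1.94×159 + 2.62×230 + 13.45×148 = 349.44 + 308.46 + 602.6 + 1990.6 = 3251.1
link = 3627.23/3251.1 = 1.115693
Link Feb 2018→Mar 2018:
ΣP(Mar 2018)Q(Feb 2018) = 5.54×54 + 2.44×177 + 4.10×255 + 12.68×170 = 299.16 + 431.88 + 1045.5 + 2155.6 = 3932.14
ΣP(Feb 2018)Q(Feb 2018) = 6.39×54 + 2.21×177 + 3.16×255 + 14.46×170 = 345.06 + 391.17 + 805.8 + 2458.2 = 4000.23
link = 3932.14/4000.23 = 0.982978
Link Mar 2018→Apr 2018:
ΣP(Apr 2018)Q(Mar 2018) = 4.98×54 + 2.79×187 + 4.83×235 + 10.49×173 = 268.92 + 521.73 + 1135.05 + 1814.77 = 3740.47
ΣP(Mar 2018)Q(Mar 2018) = 5.54×54 + 2.44×187 + 4.10×235 + 12.68×173 = 299.16 + 456.28 + 963.5 + 2193.64 = 3912.58
link = 3740.47/3912.58 = 0.956011
Chained index = 100 × 1.115693 × 0.982978 × 0.956011 = 104.8460

104.85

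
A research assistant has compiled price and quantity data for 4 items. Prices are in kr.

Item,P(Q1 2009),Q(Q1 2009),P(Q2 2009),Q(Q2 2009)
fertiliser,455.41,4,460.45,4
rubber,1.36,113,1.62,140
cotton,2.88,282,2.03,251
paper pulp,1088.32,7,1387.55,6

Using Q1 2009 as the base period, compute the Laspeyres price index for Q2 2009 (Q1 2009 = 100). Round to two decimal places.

Laspeyres price index uses base-period quantities as weights.
ΣP(Q2 2009)·Q(Q1 2009) = 460.45×4 + 1.62×113 + 2.03×282 + 1387.55×7 = 1841.8 + 183.06 + 572.46 + 9712.85 = 12310.17
ΣP(Q1 2009)·Q(Q1 2009) = 455.41×4 + 1.36×113 + 2.88×282 + 1088.32×7 = 1821.64 + 153.68 + 812.16 + 7618.24 = 10405.72
Index = 12310.17 / 10405.72 × 100 = 118.3020

118.30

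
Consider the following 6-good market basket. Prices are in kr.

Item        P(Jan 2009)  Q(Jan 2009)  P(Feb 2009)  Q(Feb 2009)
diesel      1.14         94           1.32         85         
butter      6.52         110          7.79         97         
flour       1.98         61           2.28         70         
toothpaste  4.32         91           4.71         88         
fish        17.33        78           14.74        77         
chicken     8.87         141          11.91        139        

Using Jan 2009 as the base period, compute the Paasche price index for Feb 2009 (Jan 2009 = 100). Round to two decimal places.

Paasche price index uses current-period quantities as weights.
ΣP(Feb 2009)·Q(Feb 2009) = 1.32×85 + 7.79×97 + 2.28×70 + 4.71×88 + 14.74×77 + 11.91×139 = 112.2 + 755.63 + 159.6 + 414.48 + 1134.98 + 1655.49 = 4232.38
ΣP(Jan 2009)·Q(Feb 2009) = 1.14×85 + 6.52×97 + 1.98×70 + 4.32×88 + 17.33×77 + 8.87×139 = 96.9 + 632.44 + 138.6 + 380.16 + 1334.41 + 1232.93 = 3815.44
Index = 4232.38 / 3815.44 × 100 = 110.9277

110.93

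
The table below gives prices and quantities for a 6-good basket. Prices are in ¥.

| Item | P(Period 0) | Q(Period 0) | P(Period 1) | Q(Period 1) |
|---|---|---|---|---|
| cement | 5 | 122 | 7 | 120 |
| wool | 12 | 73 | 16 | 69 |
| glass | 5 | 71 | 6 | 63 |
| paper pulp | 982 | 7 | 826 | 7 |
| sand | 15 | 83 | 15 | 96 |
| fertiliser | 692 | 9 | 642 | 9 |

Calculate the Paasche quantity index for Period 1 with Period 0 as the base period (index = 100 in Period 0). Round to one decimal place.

Paasche quantity index uses current-period prices as weights.
ΣP(Period 1)·Q(Period 1) = 7×120 + 16×69 + 6×63 + 826×7 + 15×96 + 642×9 = 840 + 1104 + 378 + 5782 + 1440 + 5778 = 15322
ΣP(Period 1)·Q(Period 0) = 7×122 + 16×73 + 6×71 + 826×7 + 15×83 + 642×9 = 854 + 1168 + 426 + 5782 + 1245 + 5778 = 15253
Index = 15322 / 15253 × 100 = 100.4524

100.5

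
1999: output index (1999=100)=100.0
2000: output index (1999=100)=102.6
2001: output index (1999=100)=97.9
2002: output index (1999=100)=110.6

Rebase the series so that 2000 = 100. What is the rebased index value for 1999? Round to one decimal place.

Rebased(1999) = 100.0 / 102.6 × 100 = 97.4659

97.5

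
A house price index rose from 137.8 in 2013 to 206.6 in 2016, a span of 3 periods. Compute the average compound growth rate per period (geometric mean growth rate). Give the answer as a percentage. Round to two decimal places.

14.45%

Growth factor = (206.6/137.8)^(1/3) = (1.499274)^(1/3) = 1.144530
Growth rate = 1.144530 − 1 = 0.144530 = 14.4530%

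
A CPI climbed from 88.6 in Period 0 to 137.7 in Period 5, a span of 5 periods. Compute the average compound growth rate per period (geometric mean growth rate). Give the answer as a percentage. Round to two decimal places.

Growth factor = (137.7/88.6)^(1/5) = (1.554176)^(1/5) = 1.092195
Growth rate = 1.092195 − 1 = 0.092195 = 9.2195%

9.22%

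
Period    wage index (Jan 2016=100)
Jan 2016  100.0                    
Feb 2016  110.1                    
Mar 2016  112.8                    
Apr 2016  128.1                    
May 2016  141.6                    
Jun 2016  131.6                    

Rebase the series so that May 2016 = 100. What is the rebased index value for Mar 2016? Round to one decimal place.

79.7

Rebased(Mar 2016) = 112.8 / 141.6 × 100 = 79.6610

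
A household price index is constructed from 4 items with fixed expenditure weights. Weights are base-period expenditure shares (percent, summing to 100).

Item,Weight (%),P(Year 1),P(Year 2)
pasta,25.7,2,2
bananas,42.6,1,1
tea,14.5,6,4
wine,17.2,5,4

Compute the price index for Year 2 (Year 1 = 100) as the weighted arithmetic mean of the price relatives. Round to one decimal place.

pasta: 25.7 × (2/2) = 25.7 × 1.000000 = 25.7000
bananas: 42.6 × (1/1) = 42.6 × 1.000000 = 42.6000
tea: 14.5 × (4/6) = 14.5 × 0.666667 = 9.6667
wine: 17.2 × (4/5) = 17.2 × 0.800000 = 13.7600
Index = Σ wᵢ·(p₁ᵢ/p₀ᵢ) = 25.7000 + 42.6000 + 9.6667 + 13.7600 = 91.7267

91.7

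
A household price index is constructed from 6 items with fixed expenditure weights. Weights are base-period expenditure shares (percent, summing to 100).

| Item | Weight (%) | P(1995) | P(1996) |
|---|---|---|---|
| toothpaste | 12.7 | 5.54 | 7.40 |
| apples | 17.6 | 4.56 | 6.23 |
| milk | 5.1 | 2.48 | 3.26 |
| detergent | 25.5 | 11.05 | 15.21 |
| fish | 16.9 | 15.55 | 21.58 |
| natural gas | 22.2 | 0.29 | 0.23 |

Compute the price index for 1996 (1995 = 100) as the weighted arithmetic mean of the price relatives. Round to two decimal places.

toothpaste: 12.7 × (7.40/5.54) = 12.7 × 1.335740 = 16.9639
apples: 17.6 × (6.23/4.56) = 17.6 × 1.366228 = 24.0456
milk: 5.1 × (3.26/2.48) = 5.1 × 1.314516 = 6.7040
detergent: 25.5 × (15.21/11.05) = 25.5 × 1.376471 = 35.1000
fish: 16.9 × (21.58/15.55) = 16.9 × 1.387781 = 23.4535
natural gas: 22.2 × (0.23/0.29) = 22.2 × 0.793103 = 17.6069
Index = Σ wᵢ·(p₁ᵢ/p₀ᵢ) = 16.9639 + 24.0456 + 6.7040 + 35.1000 + 23.4535 + 17.6069 = 123.8739

123.87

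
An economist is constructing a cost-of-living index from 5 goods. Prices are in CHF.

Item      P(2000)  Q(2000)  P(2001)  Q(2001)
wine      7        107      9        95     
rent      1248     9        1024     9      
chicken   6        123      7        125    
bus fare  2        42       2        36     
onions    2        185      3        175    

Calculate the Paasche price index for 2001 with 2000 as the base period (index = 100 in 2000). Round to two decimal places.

88.32

Paasche price index uses current-period quantities as weights.
ΣP(2001)·Q(2001) = 9×95 + 1024×9 + 7×125 + 2×36 + 3×175 = 855 + 9216 + 875 + 72 + 525 = 11543
ΣP(2000)·Q(2001) = 7×95 + 1248×9 + 6×125 + 2×36 + 2×175 = 665 + 11232 + 750 + 72 + 350 = 13069
Index = 11543 / 13069 × 100 = 88.3235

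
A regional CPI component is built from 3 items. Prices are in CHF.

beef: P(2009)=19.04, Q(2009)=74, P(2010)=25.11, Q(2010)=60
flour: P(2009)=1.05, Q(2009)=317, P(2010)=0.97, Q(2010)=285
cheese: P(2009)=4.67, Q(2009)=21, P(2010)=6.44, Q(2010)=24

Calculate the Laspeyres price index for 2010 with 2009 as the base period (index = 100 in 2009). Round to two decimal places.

Laspeyres price index uses base-period quantities as weights.
ΣP(2010)·Q(2009) = 25.11×74 + 0.97×317 + 6.44×21 = 1858.14 + 307.49 + 135.24 = 2300.87
ΣP(2009)·Q(2009) = 19.04×74 + 1.05×317 + 4.67×21 = 1408.96 + 332.85 + 98.07 = 1839.88
Index = 2300.87 / 1839.88 × 100 = 125.0554

125.06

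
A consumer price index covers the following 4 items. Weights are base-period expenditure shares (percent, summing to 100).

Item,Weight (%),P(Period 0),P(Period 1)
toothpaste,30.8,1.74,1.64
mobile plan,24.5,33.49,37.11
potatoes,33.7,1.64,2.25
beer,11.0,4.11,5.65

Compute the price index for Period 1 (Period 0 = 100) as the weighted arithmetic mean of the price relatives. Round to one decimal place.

toothpaste: 30.8 × (1.64/1.74) = 30.8 × 0.942529 = 29.0299
mobile plan: 24.5 × (37.11/33.49) = 24.5 × 1.108092 = 27.1483
potatoes: 33.7 × (2.25/1.64) = 33.7 × 1.371951 = 46.2348
beer: 11.0 × (5.65/4.11) = 11.0 × 1.374696 = 15.1217
Index = Σ wᵢ·(p₁ᵢ/p₀ᵢ) = 29.0299 + 27.1483 + 46.2348 + 15.1217 = 117.5345

117.5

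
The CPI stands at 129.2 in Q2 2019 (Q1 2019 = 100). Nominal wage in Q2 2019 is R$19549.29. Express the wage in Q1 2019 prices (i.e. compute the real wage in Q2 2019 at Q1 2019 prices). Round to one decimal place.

15131.0

Real = Nominal ÷ (Index/100) = 19549.29 ÷ (129.2/100)
     = 19549.29 ÷ 1.292 = 15131.0294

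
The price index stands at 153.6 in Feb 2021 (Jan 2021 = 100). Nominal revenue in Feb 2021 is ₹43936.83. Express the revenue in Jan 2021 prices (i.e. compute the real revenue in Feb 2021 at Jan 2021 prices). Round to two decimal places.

28604.71

Real = Nominal ÷ (Index/100) = 43936.83 ÷ (153.6/100)
     = 43936.83 ÷ 1.536 = 28604.7070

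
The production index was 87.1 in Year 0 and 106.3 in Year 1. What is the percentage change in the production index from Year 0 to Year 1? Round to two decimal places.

22.04%

Change = (106.3 − 87.1) / 87.1 × 100
       = 19.2 / 87.1 × 100 = 22.0436%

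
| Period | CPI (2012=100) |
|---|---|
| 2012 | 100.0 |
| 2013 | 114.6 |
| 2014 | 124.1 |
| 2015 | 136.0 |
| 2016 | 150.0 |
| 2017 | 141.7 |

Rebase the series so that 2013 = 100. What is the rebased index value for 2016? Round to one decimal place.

Rebased(2016) = 150.0 / 114.6 × 100 = 130.8901

130.9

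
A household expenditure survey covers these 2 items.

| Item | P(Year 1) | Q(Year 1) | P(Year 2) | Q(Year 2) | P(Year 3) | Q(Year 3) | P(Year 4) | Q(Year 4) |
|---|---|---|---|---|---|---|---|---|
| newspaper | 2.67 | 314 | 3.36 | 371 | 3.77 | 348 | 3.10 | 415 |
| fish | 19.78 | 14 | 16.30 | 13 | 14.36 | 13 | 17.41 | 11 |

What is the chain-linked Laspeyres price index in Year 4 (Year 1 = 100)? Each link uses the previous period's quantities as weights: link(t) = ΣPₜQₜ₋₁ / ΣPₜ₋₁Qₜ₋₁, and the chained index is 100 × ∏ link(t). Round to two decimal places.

Link Year 1→Year 2:
ΣP(Year 2)Q(Year 1) = 3.36×314 + 16.30×14 = 1055.04 + 228.2 = 1283.24
ΣP(Year 1)Q(Year 1) = 2.67×314 + 19.78×14 = 838.38 + 276.92 = 1115.3
link = 1283.24/1115.3 = 1.150578
Link Year 2→Year 3:
ΣP(Year 3)Q(Year 2) = 3.77×371 + 14.36×13 = 1398.67 + 186.68 = 1585.35
ΣP(Year 2)Q(Year 2) = 3.36×371 + 16.30×13 = 1246.56 + 211.9 = 1458.46
link = 1585.35/1458.46 = 1.087003
Link Year 3→Year 4:
ΣP(Year 4)Q(Year 3) = 3.10×348 + 17.41×13 = 1078.8 + 226.33 = 1305.13
ΣP(Year 3)Q(Year 3) = 3.77×348 + 14.36×13 = 1311.96 + 186.68 = 1498.64
link = 1305.13/1498.64 = 0.870876
Chained index = 100 × 1.150578 × 1.087003 × 0.870876 = 108.9189

108.92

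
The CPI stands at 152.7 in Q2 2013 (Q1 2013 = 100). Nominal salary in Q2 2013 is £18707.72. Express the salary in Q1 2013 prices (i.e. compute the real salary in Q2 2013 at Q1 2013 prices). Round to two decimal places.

Real = Nominal ÷ (Index/100) = 18707.72 ÷ (152.7/100)
     = 18707.72 ÷ 1.527 = 12251.2901

12251.29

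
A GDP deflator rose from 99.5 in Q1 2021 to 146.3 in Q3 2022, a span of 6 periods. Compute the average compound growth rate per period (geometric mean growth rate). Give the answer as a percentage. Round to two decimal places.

6.64%

Growth factor = (146.3/99.5)^(1/6) = (1.470352)^(1/6) = 1.066359
Growth rate = 1.066359 − 1 = 0.066359 = 6.6359%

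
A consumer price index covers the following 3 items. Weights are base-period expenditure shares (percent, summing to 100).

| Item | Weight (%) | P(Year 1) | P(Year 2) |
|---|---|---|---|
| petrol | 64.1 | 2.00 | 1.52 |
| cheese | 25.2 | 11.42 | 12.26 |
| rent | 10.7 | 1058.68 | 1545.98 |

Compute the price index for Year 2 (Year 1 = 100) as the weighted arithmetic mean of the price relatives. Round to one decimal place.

91.4

petrol: 64.1 × (1.52/2.00) = 64.1 × 0.760000 = 48.7160
cheese: 25.2 × (12.26/11.42) = 25.2 × 1.073555 = 27.0536
rent: 10.7 × (1545.98/1058.68) = 10.7 × 1.460290 = 15.6251
Index = Σ wᵢ·(p₁ᵢ/p₀ᵢ) = 48.7160 + 27.0536 + 15.6251 = 91.3947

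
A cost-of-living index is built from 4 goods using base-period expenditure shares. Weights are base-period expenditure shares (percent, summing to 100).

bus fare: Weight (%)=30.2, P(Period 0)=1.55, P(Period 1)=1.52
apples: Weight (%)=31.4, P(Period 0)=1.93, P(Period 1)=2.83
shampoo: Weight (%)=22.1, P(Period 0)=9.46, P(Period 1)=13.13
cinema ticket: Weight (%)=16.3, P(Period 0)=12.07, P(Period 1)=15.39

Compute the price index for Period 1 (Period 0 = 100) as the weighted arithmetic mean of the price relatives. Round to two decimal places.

127.12

bus fare: 30.2 × (1.52/1.55) = 30.2 × 0.980645 = 29.6155
apples: 31.4 × (2.83/1.93) = 31.4 × 1.466321 = 46.0425
shampoo: 22.1 × (13.13/9.46) = 22.1 × 1.387949 = 30.6737
cinema ticket: 16.3 × (15.39/12.07) = 16.3 × 1.275062 = 20.7835
Index = Σ wᵢ·(p₁ᵢ/p₀ᵢ) = 29.6155 + 46.0425 + 30.6737 + 20.7835 = 127.1152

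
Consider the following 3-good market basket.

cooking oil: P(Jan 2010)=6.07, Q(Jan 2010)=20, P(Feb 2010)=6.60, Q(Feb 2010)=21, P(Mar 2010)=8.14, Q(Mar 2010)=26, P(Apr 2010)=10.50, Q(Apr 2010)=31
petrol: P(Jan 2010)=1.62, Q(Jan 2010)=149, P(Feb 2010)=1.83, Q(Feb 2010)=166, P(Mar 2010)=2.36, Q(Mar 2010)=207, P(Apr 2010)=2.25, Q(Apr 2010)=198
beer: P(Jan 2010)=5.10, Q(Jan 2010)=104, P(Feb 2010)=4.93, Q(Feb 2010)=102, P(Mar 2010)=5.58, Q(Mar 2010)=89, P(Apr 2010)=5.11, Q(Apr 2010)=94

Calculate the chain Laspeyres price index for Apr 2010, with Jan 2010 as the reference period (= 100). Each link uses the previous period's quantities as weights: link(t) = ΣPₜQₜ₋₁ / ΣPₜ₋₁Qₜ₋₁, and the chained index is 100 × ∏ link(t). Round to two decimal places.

Link Jan 2010→Feb 2010:
ΣP(Feb 2010)Q(Jan 2010) = 6.60×20 + 1.83×149 + 4.93×104 = 132 + 272.67 + 512.72 = 917.39
ΣP(Jan 2010)Q(Jan 2010) = 6.07×20 + 1.62×149 + 5.10×104 = 121.4 + 241.38 + 530.4 = 893.18
link = 917.39/893.18 = 1.027105
Link Feb 2010→Mar 2010:
ΣP(Mar 2010)Q(Feb 2010) = 8.14×21 + 2.36×166 + 5.58×102 = 170.94 + 391.76 + 569.16 = 1131.86
ΣP(Feb 2010)Q(Feb 2010) = 6.60×21 + 1.83×166 + 4.93×102 = 138.6 + 303.78 + 502.86 = 945.24
link = 1131.86/945.24 = 1.197431
Link Mar 2010→Apr 2010:
ΣP(Apr 2010)Q(Mar 2010) = 10.50×26 + 2.25×207 + 5.11×89 = 273 + 465.75 + 454.79 = 1193.54
ΣP(Mar 2010)Q(Mar 2010) = 8.14×26 + 2.36×207 + 5.58×89 = 211.64 + 488.52 + 496.62 = 1196.78
link = 1193.54/1196.78 = 0.997293
Chained index = 100 × 1.027105 × 1.197431 × 0.997293 = 122.6559

122.66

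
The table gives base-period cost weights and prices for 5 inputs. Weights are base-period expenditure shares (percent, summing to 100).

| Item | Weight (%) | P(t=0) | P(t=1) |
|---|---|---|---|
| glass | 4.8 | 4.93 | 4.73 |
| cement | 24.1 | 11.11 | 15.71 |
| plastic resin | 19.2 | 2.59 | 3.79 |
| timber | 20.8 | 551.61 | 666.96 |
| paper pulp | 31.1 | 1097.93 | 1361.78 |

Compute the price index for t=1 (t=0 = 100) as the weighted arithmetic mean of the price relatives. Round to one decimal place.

130.5

glass: 4.8 × (4.73/4.93) = 4.8 × 0.959432 = 4.6053
cement: 24.1 × (15.71/11.11) = 24.1 × 1.414041 = 34.0784
plastic resin: 19.2 × (3.79/2.59) = 19.2 × 1.463320 = 28.0958
timber: 20.8 × (666.96/551.61) = 20.8 × 1.209115 = 25.1496
paper pulp: 31.1 × (1361.78/1097.93) = 31.1 × 1.240316 = 38.5738
Index = Σ wᵢ·(p₁ᵢ/p₀ᵢ) = 4.6053 + 34.0784 + 28.0958 + 25.1496 + 38.5738 = 130.5028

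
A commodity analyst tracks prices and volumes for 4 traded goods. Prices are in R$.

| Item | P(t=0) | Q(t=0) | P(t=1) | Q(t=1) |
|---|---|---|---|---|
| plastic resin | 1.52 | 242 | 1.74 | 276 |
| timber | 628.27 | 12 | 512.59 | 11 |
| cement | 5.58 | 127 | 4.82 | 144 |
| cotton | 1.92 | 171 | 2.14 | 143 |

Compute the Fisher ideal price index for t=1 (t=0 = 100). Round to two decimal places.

Laspeyres component (base-period weights):
ΣP(t=1)Q(t=0) = 1.74×242 + 512.59×12 + 4.82×127 + 2.14×171 = 421.08 + 6151.08 + 612.14 + 365.94 = 7550.24
ΣP(t=0)Q(t=0) = 1.52×242 + 628.27×12 + 5.58×127 + 1.92×171 = 367.84 + 7539.24 + 708.66 + 328.32 = 8944.06
L = 7550.24 / 8944.06 × 100 = 84.4162
Paasche component (current-period weights):
ΣP(t=1)Q(t=1) = 1.74×276 + 512.59×11 + 4.82×144 + 2.14×143 = 480.24 + 5638.49 + 694.08 + 306.02 = 7118.83
ΣP(t=0)Q(t=1) = 1.52×276 + 628.27×11 + 5.58×144 + 1.92×143 = 419.52 + 6910.97 + 803.52 + 274.56 = 8408.57
P = 7118.83 / 8408.57 × 100 = 84.6616
Fisher = √(L × P) = √(84.4162 × 84.6616) = 84.5388

84.54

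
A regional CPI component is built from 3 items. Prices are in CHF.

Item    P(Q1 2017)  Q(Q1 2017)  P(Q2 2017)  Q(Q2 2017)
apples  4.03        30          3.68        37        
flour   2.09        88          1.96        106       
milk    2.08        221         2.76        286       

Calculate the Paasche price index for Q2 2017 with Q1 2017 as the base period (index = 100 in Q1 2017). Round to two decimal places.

Paasche price index uses current-period quantities as weights.
ΣP(Q2 2017)·Q(Q2 2017) = 3.68×37 + 1.96×106 + 2.76×286 = 136.16 + 207.76 + 789.36 = 1133.28
ΣP(Q1 2017)·Q(Q2 2017) = 4.03×37 + 2.09×106 + 2.08×286 = 149.11 + 221.54 + 594.88 = 965.53
Index = 1133.28 / 965.53 × 100 = 117.3739

117.37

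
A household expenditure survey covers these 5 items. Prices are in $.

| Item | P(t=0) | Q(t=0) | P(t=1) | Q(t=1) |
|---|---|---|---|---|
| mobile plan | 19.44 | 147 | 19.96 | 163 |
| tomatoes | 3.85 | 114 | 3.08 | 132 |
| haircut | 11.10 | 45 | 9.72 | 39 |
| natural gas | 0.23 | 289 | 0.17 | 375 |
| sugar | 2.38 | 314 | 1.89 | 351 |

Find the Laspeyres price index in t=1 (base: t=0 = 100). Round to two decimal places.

94.69

Laspeyres price index uses base-period quantities as weights.
ΣP(t=1)·Q(t=0) = 19.96×147 + 3.08×114 + 9.72×45 + 0.17×289 + 1.89×314 = 2934.12 + 351.12 + 437.4 + 49.13 + 593.46 = 4365.23
ΣP(t=0)·Q(t=0) = 19.44×147 + 3.85×114 + 11.10×45 + 0.23×289 + 2.38×314 = 2857.68 + 438.9 + 499.5 + 66.47 + 747.32 = 4609.87
Index = 4365.23 / 4609.87 × 100 = 94.6931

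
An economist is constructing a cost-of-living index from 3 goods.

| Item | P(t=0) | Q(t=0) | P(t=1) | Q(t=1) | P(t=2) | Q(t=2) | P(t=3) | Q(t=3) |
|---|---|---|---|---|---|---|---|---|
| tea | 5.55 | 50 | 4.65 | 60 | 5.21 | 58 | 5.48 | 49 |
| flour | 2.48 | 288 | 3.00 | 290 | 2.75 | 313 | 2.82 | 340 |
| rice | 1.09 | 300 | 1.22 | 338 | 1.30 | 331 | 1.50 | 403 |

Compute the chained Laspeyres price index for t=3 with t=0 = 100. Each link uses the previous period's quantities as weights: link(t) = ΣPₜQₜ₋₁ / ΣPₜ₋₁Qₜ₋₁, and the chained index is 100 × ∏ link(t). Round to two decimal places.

117.23

Link t=0→t=1:
ΣP(t=1)Q(t=0) = 4.65×50 + 3.00×288 + 1.22×300 = 232.5 + 864 + 366 = 1462.5
ΣP(t=0)Q(t=0) = 5.55×50 + 2.48×288 + 1.09×300 = 277.5 + 714.24 + 327 = 1318.74
link = 1462.5/1318.74 = 1.109013
Link t=1→t=2:
ΣP(t=2)Q(t=1) = 5.21×60 + 2.75×290 + 1.30×338 = 312.6 + 797.5 + 439.4 = 1549.5
ΣP(t=1)Q(t=1) = 4.65×60 + 3.00×290 + 1.22×338 = 279 + 870 + 412.36 = 1561.36
link = 1549.5/1561.36 = 0.992404
Link t=2→t=3:
ΣP(t=3)Q(t=2) = 5.48×58 + 2.82×313 + 1.50×331 = 317.84 + 882.66 + 496.5 = 1697
ΣP(t=2)Q(t=2) = 5.21×58 + 2.75×313 + 1.30×331 = 302.18 + 860.75 + 430.3 = 1593.23
link = 1697/1593.23 = 1.065132
Chained index = 100 × 1.109013 × 0.992404 × 1.065132 = 117.2273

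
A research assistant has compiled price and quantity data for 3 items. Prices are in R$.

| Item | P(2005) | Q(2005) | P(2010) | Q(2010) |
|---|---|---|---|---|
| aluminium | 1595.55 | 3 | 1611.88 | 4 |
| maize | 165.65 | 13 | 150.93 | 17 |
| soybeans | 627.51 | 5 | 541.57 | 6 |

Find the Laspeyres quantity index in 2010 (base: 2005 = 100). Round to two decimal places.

128.63

Laspeyres quantity index uses base-period prices as weights.
ΣP(2005)·Q(2010) = 1595.55×4 + 165.65×17 + 627.51×6 = 6382.2 + 2816.05 + 3765.06 = 12963.31
ΣP(2005)·Q(2005) = 1595.55×3 + 165.65×13 + 627.51×5 = 4786.65 + 2153.45 + 3137.55 = 10077.65
Index = 12963.31 / 10077.65 × 100 = 128.6343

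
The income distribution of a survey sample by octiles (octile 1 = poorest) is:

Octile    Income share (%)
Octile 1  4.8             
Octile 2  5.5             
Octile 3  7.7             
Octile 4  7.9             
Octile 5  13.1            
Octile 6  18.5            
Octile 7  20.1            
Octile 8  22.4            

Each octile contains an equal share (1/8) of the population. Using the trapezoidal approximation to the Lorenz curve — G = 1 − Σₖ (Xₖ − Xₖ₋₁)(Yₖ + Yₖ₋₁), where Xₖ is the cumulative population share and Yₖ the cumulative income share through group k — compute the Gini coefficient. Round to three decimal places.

0.292

Cumulative income shares Yₖ: 0.0480, 0.1030, 0.1800, 0.2590, 0.3900, 0.5750, 0.7760, 1.0000
Σ (Xₖ−Xₖ₋₁)(Yₖ+Yₖ₋₁) = (1/8)(0.0480+0.0000) + (1/8)(0.1030+0.0480) + (1/8)(0.1800+0.1030) + (1/8)(0.2590+0.1800) + (1/8)(0.3900+0.2590) + (1/8)(0.5750+0.3900) + (1/8)(0.7760+0.5750) + (1/8)(1.0000+0.7760)
  = 0.0060 + 0.0189 + 0.0354 + 0.0549 + 0.0811 + 0.1206 + 0.1689 + 0.2220 = 0.7077
G = 1 − 0.7077 = 0.2923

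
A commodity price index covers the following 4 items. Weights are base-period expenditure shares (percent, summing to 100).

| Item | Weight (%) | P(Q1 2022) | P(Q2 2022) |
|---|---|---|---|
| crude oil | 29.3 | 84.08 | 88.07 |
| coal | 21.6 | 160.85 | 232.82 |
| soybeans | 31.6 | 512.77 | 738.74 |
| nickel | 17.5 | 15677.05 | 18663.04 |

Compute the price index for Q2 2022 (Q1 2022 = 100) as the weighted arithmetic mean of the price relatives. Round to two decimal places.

128.31

crude oil: 29.3 × (88.07/84.08) = 29.3 × 1.047455 = 30.6904
coal: 21.6 × (232.82/160.85) = 21.6 × 1.447435 = 31.2646
soybeans: 31.6 × (738.74/512.77) = 31.6 × 1.440685 = 45.5256
nickel: 17.5 × (18663.04/15677.05) = 17.5 × 1.190469 = 20.8332
Index = Σ wᵢ·(p₁ᵢ/p₀ᵢ) = 30.6904 + 31.2646 + 45.5256 + 20.8332 = 128.3139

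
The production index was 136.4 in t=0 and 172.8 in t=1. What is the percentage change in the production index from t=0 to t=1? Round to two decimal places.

Change = (172.8 − 136.4) / 136.4 × 100
       = 36.4 / 136.4 × 100 = 26.6862%

26.69%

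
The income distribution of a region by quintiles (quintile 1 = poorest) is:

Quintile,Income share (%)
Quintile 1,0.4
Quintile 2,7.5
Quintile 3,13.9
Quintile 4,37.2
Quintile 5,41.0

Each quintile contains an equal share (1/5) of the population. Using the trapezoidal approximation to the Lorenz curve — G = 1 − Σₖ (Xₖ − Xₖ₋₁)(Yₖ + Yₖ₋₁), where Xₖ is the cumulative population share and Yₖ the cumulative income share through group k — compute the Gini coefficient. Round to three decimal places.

Cumulative income shares Yₖ: 0.0040, 0.0790, 0.2180, 0.5900, 1.0000
Σ (Xₖ−Xₖ₋₁)(Yₖ+Yₖ₋₁) = (1/5)(0.0040+0.0000) + (1/5)(0.0790+0.0040) + (1/5)(0.2180+0.0790) + (1/5)(0.5900+0.2180) + (1/5)(1.0000+0.5900)
  = 0.0008 + 0.0166 + 0.0594 + 0.1616 + 0.3180 = 0.5564
G = 1 − 0.5564 = 0.4436

0.444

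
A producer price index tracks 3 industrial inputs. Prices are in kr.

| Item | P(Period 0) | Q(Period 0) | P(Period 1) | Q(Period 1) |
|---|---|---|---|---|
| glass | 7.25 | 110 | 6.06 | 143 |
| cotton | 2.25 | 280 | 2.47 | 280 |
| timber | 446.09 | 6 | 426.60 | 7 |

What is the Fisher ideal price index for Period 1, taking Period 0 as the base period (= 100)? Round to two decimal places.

95.17

Laspeyres component (base-period weights):
ΣP(Period 1)Q(Period 0) = 6.06×110 + 2.47×280 + 426.60×6 = 666.6 + 691.6 + 2559.6 = 3917.8
ΣP(Period 0)Q(Period 0) = 7.25×110 + 2.25×280 + 446.09×6 = 797.5 + 630 + 2676.54 = 4104.04
L = 3917.8 / 4104.04 × 100 = 95.4620
Paasche component (current-period weights):
ΣP(Period 1)Q(Period 1) = 6.06×143 + 2.47×280 + 426.60×7 = 866.58 + 691.6 + 2986.2 = 4544.38
ΣP(Period 0)Q(Period 1) = 7.25×143 + 2.25×280 + 446.09×7 = 1036.75 + 630 + 3122.63 = 4789.38
P = 4544.38 / 4789.38 × 100 = 94.8845
Fisher = √(L × P) = √(95.4620 × 94.8845) = 95.1728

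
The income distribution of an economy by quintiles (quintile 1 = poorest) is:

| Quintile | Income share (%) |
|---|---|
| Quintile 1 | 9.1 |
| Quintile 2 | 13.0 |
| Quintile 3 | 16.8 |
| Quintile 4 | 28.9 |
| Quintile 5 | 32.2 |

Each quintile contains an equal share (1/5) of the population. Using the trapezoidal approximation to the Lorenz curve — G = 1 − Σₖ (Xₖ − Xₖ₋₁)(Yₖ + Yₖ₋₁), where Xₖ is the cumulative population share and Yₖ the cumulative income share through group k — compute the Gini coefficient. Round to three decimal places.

0.248

Cumulative income shares Yₖ: 0.0910, 0.2210, 0.3890, 0.6780, 1.0000
Σ (Xₖ−Xₖ₋₁)(Yₖ+Yₖ₋₁) = (1/5)(0.0910+0.0000) + (1/5)(0.2210+0.0910) + (1/5)(0.3890+0.2210) + (1/5)(0.6780+0.3890) + (1/5)(1.0000+0.6780)
  = 0.0182 + 0.0624 + 0.1220 + 0.2134 + 0.3356 = 0.7516
G = 1 − 0.7516 = 0.2484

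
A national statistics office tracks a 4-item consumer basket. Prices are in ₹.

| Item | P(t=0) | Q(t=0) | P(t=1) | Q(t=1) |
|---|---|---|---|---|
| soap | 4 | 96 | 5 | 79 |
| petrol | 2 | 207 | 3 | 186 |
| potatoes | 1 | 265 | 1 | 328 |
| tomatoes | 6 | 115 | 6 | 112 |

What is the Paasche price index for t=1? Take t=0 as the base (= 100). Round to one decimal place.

Paasche price index uses current-period quantities as weights.
ΣP(t=1)·Q(t=1) = 5×79 + 3×186 + 1×328 + 6×112 = 395 + 558 + 328 + 672 = 1953
ΣP(t=0)·Q(t=1) = 4×79 + 2×186 + 1×328 + 6×112 = 316 + 372 + 328 + 672 = 1688
Index = 1953 / 1688 × 100 = 115.6991

115.7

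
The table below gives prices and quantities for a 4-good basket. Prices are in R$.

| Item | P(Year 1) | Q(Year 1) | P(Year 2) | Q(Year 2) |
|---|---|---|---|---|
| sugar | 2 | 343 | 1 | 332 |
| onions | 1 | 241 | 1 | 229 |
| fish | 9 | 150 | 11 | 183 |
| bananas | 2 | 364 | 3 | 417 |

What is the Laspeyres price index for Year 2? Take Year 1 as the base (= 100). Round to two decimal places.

Laspeyres price index uses base-period quantities as weights.
ΣP(Year 2)·Q(Year 1) = 1×343 + 1×241 + 11×150 + 3×364 = 343 + 241 + 1650 + 1092 = 3326
ΣP(Year 1)·Q(Year 1) = 2×343 + 1×241 + 9×150 + 2×364 = 686 + 241 + 1350 + 728 = 3005
Index = 3326 / 3005 × 100 = 110.6822

110.68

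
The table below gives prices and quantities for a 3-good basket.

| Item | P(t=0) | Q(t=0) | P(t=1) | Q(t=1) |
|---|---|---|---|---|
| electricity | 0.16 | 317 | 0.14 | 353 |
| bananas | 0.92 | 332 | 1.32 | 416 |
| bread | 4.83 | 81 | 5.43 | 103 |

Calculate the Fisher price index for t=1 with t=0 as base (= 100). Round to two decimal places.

Laspeyres component (base-period weights):
ΣP(t=1)Q(t=0) = 0.14×317 + 1.32×332 + 5.43×81 = 44.38 + 438.24 + 439.83 = 922.45
ΣP(t=0)Q(t=0) = 0.16×317 + 0.92×332 + 4.83×81 = 50.72 + 305.44 + 391.23 = 747.39
L = 922.45 / 747.39 × 100 = 123.4228
Paasche component (current-period weights):
ΣP(t=1)Q(t=1) = 0.14×353 + 1.32×416 + 5.43×103 = 49.42 + 549.12 + 559.29 = 1157.83
ΣP(t=0)Q(t=1) = 0.16×353 + 0.92×416 + 4.83×103 = 56.48 + 382.72 + 497.49 = 936.69
P = 1157.83 / 936.69 × 100 = 123.6087
Fisher = √(L × P) = √(123.4228 × 123.6087) = 123.5157

123.52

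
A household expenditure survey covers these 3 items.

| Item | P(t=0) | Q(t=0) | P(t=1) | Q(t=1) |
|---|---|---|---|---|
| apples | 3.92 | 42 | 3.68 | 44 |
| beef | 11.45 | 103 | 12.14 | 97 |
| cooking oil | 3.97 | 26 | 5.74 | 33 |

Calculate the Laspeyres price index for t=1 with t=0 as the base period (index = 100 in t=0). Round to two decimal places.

107.39

Laspeyres price index uses base-period quantities as weights.
ΣP(t=1)·Q(t=0) = 3.68×42 + 12.14×103 + 5.74×26 = 154.56 + 1250.42 + 149.24 = 1554.22
ΣP(t=0)·Q(t=0) = 3.92×42 + 11.45×103 + 3.97×26 = 164.64 + 1179.35 + 103.22 = 1447.21
Index = 1554.22 / 1447.21 × 100 = 107.3942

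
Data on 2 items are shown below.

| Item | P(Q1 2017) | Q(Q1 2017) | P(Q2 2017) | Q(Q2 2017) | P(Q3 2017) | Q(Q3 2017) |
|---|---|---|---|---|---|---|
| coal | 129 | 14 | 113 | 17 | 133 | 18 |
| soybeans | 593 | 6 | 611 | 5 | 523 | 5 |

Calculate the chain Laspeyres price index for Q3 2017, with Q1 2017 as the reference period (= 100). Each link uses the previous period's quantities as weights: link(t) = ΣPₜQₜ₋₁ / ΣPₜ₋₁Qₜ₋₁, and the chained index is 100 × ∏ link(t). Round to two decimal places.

95.87

Link Q1 2017→Q2 2017:
ΣP(Q2 2017)Q(Q1 2017) = 113×14 + 611×6 = 1582 + 3666 = 5248
ΣP(Q1 2017)Q(Q1 2017) = 129×14 + 593×6 = 1806 + 3558 = 5364
link = 5248/5364 = 0.978374
Link Q2 2017→Q3 2017:
ΣP(Q3 2017)Q(Q2 2017) = 133×17 + 523×5 = 2261 + 2615 = 4876
ΣP(Q2 2017)Q(Q2 2017) = 113×17 + 611×5 = 1921 + 3055 = 4976
link = 4876/4976 = 0.979904
Chained index = 100 × 0.978374 × 0.979904 = 95.8712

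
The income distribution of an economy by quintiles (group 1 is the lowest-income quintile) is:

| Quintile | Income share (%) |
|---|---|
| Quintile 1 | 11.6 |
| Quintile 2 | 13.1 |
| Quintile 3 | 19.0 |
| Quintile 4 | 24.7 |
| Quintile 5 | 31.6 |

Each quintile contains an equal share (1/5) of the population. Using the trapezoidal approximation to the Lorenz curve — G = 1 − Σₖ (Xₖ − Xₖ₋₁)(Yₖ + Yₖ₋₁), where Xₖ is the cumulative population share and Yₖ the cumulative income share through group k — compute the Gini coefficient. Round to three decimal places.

0.206

Cumulative income shares Yₖ: 0.1160, 0.2470, 0.4370, 0.6840, 1.0000
Σ (Xₖ−Xₖ₋₁)(Yₖ+Yₖ₋₁) = (1/5)(0.1160+0.0000) + (1/5)(0.2470+0.1160) + (1/5)(0.4370+0.2470) + (1/5)(0.6840+0.4370) + (1/5)(1.0000+0.6840)
  = 0.0232 + 0.0726 + 0.1368 + 0.2242 + 0.3368 = 0.7936
G = 1 − 0.7936 = 0.2064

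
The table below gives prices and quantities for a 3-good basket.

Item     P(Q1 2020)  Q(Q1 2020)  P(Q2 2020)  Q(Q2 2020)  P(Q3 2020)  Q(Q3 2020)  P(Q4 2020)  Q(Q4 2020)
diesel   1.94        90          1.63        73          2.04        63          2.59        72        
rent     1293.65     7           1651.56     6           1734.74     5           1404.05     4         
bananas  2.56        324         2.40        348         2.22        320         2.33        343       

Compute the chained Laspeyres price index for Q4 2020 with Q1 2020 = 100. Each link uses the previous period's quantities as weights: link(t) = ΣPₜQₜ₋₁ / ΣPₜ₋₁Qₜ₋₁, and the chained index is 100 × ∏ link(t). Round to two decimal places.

Link Q1 2020→Q2 2020:
ΣP(Q2 2020)Q(Q1 2020) = 1.63×90 + 1651.56×7 + 2.40×324 = 146.7 + 11560.92 + 777.6 = 12485.22
ΣP(Q1 2020)Q(Q1 2020) = 1.94×90 + 1293.65×7 + 2.56×324 = 174.6 + 9055.55 + 829.44 = 10059.59
link = 12485.22/10059.59 = 1.241126
Link Q2 2020→Q3 2020:
ΣP(Q3 2020)Q(Q2 2020) = 2.04×73 + 1734.74×6 + 2.22×348 = 148.92 + 10408.44 + 772.56 = 11329.92
ΣP(Q2 2020)Q(Q2 2020) = 1.63×73 + 1651.56×6 + 2.40×348 = 118.99 + 9909.36 + 835.2 = 10863.55
link = 11329.92/10863.55 = 1.042930
Link Q3 2020→Q4 2020:
ΣP(Q4 2020)Q(Q3 2020) = 2.59×63 + 1404.05×5 + 2.33×320 = 163.17 + 7020.25 + 745.6 = 7929.02
ΣP(Q3 2020)Q(Q3 2020) = 2.04×63 + 1734.74×5 + 2.22×320 = 128.52 + 8673.7 + 710.4 = 9512.62
link = 7929.02/9512.62 = 0.833526
Chained index = 100 × 1.241126 × 1.042930 × 0.833526 = 107.8923

107.89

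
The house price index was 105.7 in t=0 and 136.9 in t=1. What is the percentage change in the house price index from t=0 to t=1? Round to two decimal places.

Change = (136.9 − 105.7) / 105.7 × 100
       = 31.2 / 105.7 × 100 = 29.5175%

29.52%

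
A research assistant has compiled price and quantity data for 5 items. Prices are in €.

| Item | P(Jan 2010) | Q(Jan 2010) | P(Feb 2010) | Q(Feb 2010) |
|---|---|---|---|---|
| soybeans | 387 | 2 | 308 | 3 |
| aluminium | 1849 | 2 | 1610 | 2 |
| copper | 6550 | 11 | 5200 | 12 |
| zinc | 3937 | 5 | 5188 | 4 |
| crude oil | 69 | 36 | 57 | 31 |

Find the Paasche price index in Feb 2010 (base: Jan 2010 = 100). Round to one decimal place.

87.9

Paasche price index uses current-period quantities as weights.
ΣP(Feb 2010)·Q(Feb 2010) = 308×3 + 1610×2 + 5200×12 + 5188×4 + 57×31 = 924 + 3220 + 62400 + 20752 + 1767 = 89063
ΣP(Jan 2010)·Q(Feb 2010) = 387×3 + 1849×2 + 6550×12 + 3937×4 + 69×31 = 1161 + 3698 + 78600 + 15748 + 2139 = 101346
Index = 89063 / 101346 × 100 = 87.8801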